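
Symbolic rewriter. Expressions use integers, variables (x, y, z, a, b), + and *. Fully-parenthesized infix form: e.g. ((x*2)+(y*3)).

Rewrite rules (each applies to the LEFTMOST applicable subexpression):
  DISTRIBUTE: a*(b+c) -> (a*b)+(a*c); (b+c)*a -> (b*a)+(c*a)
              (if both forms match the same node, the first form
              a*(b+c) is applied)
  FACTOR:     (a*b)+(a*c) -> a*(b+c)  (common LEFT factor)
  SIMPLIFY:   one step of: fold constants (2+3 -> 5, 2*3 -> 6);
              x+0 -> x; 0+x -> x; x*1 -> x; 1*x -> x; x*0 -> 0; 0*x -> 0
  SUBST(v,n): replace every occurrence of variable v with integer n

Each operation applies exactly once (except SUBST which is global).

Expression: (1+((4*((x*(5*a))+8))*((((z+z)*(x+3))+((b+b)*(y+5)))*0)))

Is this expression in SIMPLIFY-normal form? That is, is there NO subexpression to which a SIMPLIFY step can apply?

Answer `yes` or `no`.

Expression: (1+((4*((x*(5*a))+8))*((((z+z)*(x+3))+((b+b)*(y+5)))*0)))
Scanning for simplifiable subexpressions (pre-order)...
  at root: (1+((4*((x*(5*a))+8))*((((z+z)*(x+3))+((b+b)*(y+5)))*0))) (not simplifiable)
  at R: ((4*((x*(5*a))+8))*((((z+z)*(x+3))+((b+b)*(y+5)))*0)) (not simplifiable)
  at RL: (4*((x*(5*a))+8)) (not simplifiable)
  at RLR: ((x*(5*a))+8) (not simplifiable)
  at RLRL: (x*(5*a)) (not simplifiable)
  at RLRLR: (5*a) (not simplifiable)
  at RR: ((((z+z)*(x+3))+((b+b)*(y+5)))*0) (SIMPLIFIABLE)
  at RRL: (((z+z)*(x+3))+((b+b)*(y+5))) (not simplifiable)
  at RRLL: ((z+z)*(x+3)) (not simplifiable)
  at RRLLL: (z+z) (not simplifiable)
  at RRLLR: (x+3) (not simplifiable)
  at RRLR: ((b+b)*(y+5)) (not simplifiable)
  at RRLRL: (b+b) (not simplifiable)
  at RRLRR: (y+5) (not simplifiable)
Found simplifiable subexpr at path RR: ((((z+z)*(x+3))+((b+b)*(y+5)))*0)
One SIMPLIFY step would give: (1+((4*((x*(5*a))+8))*0))
-> NOT in normal form.

Answer: no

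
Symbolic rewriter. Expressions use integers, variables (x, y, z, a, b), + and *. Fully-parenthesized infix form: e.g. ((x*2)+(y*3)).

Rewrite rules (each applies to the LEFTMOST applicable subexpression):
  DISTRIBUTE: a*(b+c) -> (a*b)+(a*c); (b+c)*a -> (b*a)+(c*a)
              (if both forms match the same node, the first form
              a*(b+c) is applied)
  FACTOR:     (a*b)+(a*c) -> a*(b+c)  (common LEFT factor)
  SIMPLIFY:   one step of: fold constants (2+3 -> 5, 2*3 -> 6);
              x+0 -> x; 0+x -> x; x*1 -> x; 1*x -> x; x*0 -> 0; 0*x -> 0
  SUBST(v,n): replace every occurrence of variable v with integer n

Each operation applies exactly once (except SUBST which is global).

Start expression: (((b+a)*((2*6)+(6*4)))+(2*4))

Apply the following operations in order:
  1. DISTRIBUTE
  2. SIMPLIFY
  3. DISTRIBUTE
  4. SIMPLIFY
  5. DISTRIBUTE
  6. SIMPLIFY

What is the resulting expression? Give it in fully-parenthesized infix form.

Answer: ((((b*12)+(a*12))+((b*24)+(a*24)))+8)

Derivation:
Start: (((b+a)*((2*6)+(6*4)))+(2*4))
Apply DISTRIBUTE at L (target: ((b+a)*((2*6)+(6*4)))): (((b+a)*((2*6)+(6*4)))+(2*4)) -> ((((b+a)*(2*6))+((b+a)*(6*4)))+(2*4))
Apply SIMPLIFY at LLR (target: (2*6)): ((((b+a)*(2*6))+((b+a)*(6*4)))+(2*4)) -> ((((b+a)*12)+((b+a)*(6*4)))+(2*4))
Apply DISTRIBUTE at LL (target: ((b+a)*12)): ((((b+a)*12)+((b+a)*(6*4)))+(2*4)) -> ((((b*12)+(a*12))+((b+a)*(6*4)))+(2*4))
Apply SIMPLIFY at LRR (target: (6*4)): ((((b*12)+(a*12))+((b+a)*(6*4)))+(2*4)) -> ((((b*12)+(a*12))+((b+a)*24))+(2*4))
Apply DISTRIBUTE at LR (target: ((b+a)*24)): ((((b*12)+(a*12))+((b+a)*24))+(2*4)) -> ((((b*12)+(a*12))+((b*24)+(a*24)))+(2*4))
Apply SIMPLIFY at R (target: (2*4)): ((((b*12)+(a*12))+((b*24)+(a*24)))+(2*4)) -> ((((b*12)+(a*12))+((b*24)+(a*24)))+8)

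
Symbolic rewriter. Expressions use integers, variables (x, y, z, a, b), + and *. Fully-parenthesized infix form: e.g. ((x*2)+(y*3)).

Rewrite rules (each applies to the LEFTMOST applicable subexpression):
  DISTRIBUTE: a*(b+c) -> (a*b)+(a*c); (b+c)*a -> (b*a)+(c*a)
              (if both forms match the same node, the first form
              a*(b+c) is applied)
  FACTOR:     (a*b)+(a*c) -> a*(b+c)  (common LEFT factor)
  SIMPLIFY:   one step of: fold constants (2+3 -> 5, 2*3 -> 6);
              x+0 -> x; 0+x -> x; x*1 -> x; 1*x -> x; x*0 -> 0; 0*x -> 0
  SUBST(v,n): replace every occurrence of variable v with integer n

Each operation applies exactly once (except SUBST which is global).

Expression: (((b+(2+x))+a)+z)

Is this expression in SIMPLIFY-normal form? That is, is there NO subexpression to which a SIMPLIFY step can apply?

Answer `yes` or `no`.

Expression: (((b+(2+x))+a)+z)
Scanning for simplifiable subexpressions (pre-order)...
  at root: (((b+(2+x))+a)+z) (not simplifiable)
  at L: ((b+(2+x))+a) (not simplifiable)
  at LL: (b+(2+x)) (not simplifiable)
  at LLR: (2+x) (not simplifiable)
Result: no simplifiable subexpression found -> normal form.

Answer: yes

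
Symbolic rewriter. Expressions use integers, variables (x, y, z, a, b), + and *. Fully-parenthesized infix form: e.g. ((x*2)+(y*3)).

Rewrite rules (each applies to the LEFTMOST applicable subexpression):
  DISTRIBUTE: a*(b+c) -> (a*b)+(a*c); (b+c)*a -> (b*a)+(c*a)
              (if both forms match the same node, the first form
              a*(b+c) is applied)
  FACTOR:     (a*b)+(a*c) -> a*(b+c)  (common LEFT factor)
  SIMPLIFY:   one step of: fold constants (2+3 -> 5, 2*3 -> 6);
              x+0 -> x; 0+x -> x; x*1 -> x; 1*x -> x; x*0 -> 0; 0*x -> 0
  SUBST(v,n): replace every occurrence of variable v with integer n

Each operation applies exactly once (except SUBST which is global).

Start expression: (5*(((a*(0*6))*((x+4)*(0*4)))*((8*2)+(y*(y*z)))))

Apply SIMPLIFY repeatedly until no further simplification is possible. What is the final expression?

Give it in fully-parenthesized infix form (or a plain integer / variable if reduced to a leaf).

Answer: 0

Derivation:
Start: (5*(((a*(0*6))*((x+4)*(0*4)))*((8*2)+(y*(y*z)))))
Step 1: at RLLR: (0*6) -> 0; overall: (5*(((a*(0*6))*((x+4)*(0*4)))*((8*2)+(y*(y*z))))) -> (5*(((a*0)*((x+4)*(0*4)))*((8*2)+(y*(y*z)))))
Step 2: at RLL: (a*0) -> 0; overall: (5*(((a*0)*((x+4)*(0*4)))*((8*2)+(y*(y*z))))) -> (5*((0*((x+4)*(0*4)))*((8*2)+(y*(y*z)))))
Step 3: at RL: (0*((x+4)*(0*4))) -> 0; overall: (5*((0*((x+4)*(0*4)))*((8*2)+(y*(y*z))))) -> (5*(0*((8*2)+(y*(y*z)))))
Step 4: at R: (0*((8*2)+(y*(y*z)))) -> 0; overall: (5*(0*((8*2)+(y*(y*z))))) -> (5*0)
Step 5: at root: (5*0) -> 0; overall: (5*0) -> 0
Fixed point: 0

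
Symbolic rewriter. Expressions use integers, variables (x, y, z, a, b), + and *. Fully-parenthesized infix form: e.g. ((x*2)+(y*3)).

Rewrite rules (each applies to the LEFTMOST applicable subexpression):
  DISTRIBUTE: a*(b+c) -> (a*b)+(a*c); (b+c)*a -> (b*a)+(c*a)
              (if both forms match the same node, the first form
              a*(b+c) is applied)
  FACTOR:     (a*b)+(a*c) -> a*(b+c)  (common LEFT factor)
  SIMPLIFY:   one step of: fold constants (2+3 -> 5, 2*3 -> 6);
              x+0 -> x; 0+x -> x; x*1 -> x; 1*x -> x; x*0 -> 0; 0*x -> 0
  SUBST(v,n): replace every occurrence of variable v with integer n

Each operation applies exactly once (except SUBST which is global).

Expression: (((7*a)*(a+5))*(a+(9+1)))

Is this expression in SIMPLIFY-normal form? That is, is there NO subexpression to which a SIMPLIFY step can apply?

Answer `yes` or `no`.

Expression: (((7*a)*(a+5))*(a+(9+1)))
Scanning for simplifiable subexpressions (pre-order)...
  at root: (((7*a)*(a+5))*(a+(9+1))) (not simplifiable)
  at L: ((7*a)*(a+5)) (not simplifiable)
  at LL: (7*a) (not simplifiable)
  at LR: (a+5) (not simplifiable)
  at R: (a+(9+1)) (not simplifiable)
  at RR: (9+1) (SIMPLIFIABLE)
Found simplifiable subexpr at path RR: (9+1)
One SIMPLIFY step would give: (((7*a)*(a+5))*(a+10))
-> NOT in normal form.

Answer: no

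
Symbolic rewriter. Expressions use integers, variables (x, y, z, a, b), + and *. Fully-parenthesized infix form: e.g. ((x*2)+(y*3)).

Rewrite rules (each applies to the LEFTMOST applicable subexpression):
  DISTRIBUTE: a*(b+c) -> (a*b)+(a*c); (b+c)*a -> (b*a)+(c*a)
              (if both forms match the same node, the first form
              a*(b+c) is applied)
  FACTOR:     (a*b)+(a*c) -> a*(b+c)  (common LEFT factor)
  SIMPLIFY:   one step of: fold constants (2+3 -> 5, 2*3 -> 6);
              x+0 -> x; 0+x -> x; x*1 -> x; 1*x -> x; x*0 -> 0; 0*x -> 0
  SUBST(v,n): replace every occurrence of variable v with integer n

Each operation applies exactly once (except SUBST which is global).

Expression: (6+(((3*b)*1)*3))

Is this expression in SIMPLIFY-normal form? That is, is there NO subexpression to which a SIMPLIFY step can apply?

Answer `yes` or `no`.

Expression: (6+(((3*b)*1)*3))
Scanning for simplifiable subexpressions (pre-order)...
  at root: (6+(((3*b)*1)*3)) (not simplifiable)
  at R: (((3*b)*1)*3) (not simplifiable)
  at RL: ((3*b)*1) (SIMPLIFIABLE)
  at RLL: (3*b) (not simplifiable)
Found simplifiable subexpr at path RL: ((3*b)*1)
One SIMPLIFY step would give: (6+((3*b)*3))
-> NOT in normal form.

Answer: no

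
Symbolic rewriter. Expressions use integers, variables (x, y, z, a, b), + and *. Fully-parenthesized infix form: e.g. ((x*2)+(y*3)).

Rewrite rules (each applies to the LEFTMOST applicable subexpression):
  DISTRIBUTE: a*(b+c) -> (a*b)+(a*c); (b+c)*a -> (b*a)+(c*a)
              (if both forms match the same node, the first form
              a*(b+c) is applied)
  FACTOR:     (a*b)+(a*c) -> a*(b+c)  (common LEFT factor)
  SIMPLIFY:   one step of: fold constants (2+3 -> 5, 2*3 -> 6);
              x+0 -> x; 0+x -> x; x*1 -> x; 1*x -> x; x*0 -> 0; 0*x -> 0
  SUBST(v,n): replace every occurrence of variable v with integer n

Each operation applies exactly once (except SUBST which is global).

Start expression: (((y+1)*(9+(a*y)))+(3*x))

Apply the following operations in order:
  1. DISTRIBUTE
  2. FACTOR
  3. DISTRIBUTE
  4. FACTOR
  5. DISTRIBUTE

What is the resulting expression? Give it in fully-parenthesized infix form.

Start: (((y+1)*(9+(a*y)))+(3*x))
Apply DISTRIBUTE at L (target: ((y+1)*(9+(a*y)))): (((y+1)*(9+(a*y)))+(3*x)) -> ((((y+1)*9)+((y+1)*(a*y)))+(3*x))
Apply FACTOR at L (target: (((y+1)*9)+((y+1)*(a*y)))): ((((y+1)*9)+((y+1)*(a*y)))+(3*x)) -> (((y+1)*(9+(a*y)))+(3*x))
Apply DISTRIBUTE at L (target: ((y+1)*(9+(a*y)))): (((y+1)*(9+(a*y)))+(3*x)) -> ((((y+1)*9)+((y+1)*(a*y)))+(3*x))
Apply FACTOR at L (target: (((y+1)*9)+((y+1)*(a*y)))): ((((y+1)*9)+((y+1)*(a*y)))+(3*x)) -> (((y+1)*(9+(a*y)))+(3*x))
Apply DISTRIBUTE at L (target: ((y+1)*(9+(a*y)))): (((y+1)*(9+(a*y)))+(3*x)) -> ((((y+1)*9)+((y+1)*(a*y)))+(3*x))

Answer: ((((y+1)*9)+((y+1)*(a*y)))+(3*x))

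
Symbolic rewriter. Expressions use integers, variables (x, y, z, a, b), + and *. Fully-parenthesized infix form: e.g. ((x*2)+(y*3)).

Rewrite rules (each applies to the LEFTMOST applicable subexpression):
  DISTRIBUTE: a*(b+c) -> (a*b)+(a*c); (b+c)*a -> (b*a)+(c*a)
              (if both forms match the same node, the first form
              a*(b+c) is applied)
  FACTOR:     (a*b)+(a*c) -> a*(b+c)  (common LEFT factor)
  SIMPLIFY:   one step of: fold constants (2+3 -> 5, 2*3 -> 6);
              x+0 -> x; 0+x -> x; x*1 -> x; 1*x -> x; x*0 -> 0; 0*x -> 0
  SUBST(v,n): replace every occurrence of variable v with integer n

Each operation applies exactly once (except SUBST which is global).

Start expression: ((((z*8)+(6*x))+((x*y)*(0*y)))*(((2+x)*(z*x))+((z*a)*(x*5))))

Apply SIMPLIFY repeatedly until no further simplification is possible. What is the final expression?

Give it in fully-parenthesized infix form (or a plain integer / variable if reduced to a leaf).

Start: ((((z*8)+(6*x))+((x*y)*(0*y)))*(((2+x)*(z*x))+((z*a)*(x*5))))
Step 1: at LRR: (0*y) -> 0; overall: ((((z*8)+(6*x))+((x*y)*(0*y)))*(((2+x)*(z*x))+((z*a)*(x*5)))) -> ((((z*8)+(6*x))+((x*y)*0))*(((2+x)*(z*x))+((z*a)*(x*5))))
Step 2: at LR: ((x*y)*0) -> 0; overall: ((((z*8)+(6*x))+((x*y)*0))*(((2+x)*(z*x))+((z*a)*(x*5)))) -> ((((z*8)+(6*x))+0)*(((2+x)*(z*x))+((z*a)*(x*5))))
Step 3: at L: (((z*8)+(6*x))+0) -> ((z*8)+(6*x)); overall: ((((z*8)+(6*x))+0)*(((2+x)*(z*x))+((z*a)*(x*5)))) -> (((z*8)+(6*x))*(((2+x)*(z*x))+((z*a)*(x*5))))
Fixed point: (((z*8)+(6*x))*(((2+x)*(z*x))+((z*a)*(x*5))))

Answer: (((z*8)+(6*x))*(((2+x)*(z*x))+((z*a)*(x*5))))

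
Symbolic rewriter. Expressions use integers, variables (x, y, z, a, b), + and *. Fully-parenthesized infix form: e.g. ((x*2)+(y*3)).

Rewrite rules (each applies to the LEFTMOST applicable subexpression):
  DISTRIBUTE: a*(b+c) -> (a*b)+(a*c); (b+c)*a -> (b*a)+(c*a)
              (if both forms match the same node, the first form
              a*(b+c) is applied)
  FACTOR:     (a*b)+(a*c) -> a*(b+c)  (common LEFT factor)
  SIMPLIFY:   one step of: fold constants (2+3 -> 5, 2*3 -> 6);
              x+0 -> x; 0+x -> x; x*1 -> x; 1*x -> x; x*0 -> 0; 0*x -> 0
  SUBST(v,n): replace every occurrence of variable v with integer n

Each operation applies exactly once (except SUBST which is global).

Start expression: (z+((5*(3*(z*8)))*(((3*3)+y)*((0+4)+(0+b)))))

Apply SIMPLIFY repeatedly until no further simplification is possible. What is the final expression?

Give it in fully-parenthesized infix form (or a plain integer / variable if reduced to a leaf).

Answer: (z+((5*(3*(z*8)))*((9+y)*(4+b))))

Derivation:
Start: (z+((5*(3*(z*8)))*(((3*3)+y)*((0+4)+(0+b)))))
Step 1: at RRLL: (3*3) -> 9; overall: (z+((5*(3*(z*8)))*(((3*3)+y)*((0+4)+(0+b))))) -> (z+((5*(3*(z*8)))*((9+y)*((0+4)+(0+b)))))
Step 2: at RRRL: (0+4) -> 4; overall: (z+((5*(3*(z*8)))*((9+y)*((0+4)+(0+b))))) -> (z+((5*(3*(z*8)))*((9+y)*(4+(0+b)))))
Step 3: at RRRR: (0+b) -> b; overall: (z+((5*(3*(z*8)))*((9+y)*(4+(0+b))))) -> (z+((5*(3*(z*8)))*((9+y)*(4+b))))
Fixed point: (z+((5*(3*(z*8)))*((9+y)*(4+b))))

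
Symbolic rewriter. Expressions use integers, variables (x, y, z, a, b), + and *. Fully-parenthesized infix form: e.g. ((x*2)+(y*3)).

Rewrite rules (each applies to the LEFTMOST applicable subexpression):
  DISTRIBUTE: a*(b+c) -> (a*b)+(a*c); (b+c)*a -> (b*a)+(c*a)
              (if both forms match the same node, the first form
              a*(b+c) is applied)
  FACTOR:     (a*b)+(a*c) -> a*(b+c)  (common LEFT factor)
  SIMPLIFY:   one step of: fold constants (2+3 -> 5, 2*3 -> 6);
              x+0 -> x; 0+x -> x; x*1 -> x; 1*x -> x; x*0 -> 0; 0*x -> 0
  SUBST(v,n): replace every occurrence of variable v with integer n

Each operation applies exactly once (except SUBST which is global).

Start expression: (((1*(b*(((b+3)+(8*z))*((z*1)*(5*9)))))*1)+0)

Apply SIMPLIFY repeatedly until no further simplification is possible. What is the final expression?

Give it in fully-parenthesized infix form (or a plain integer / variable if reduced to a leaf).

Answer: (b*(((b+3)+(8*z))*(z*45)))

Derivation:
Start: (((1*(b*(((b+3)+(8*z))*((z*1)*(5*9)))))*1)+0)
Step 1: at root: (((1*(b*(((b+3)+(8*z))*((z*1)*(5*9)))))*1)+0) -> ((1*(b*(((b+3)+(8*z))*((z*1)*(5*9)))))*1); overall: (((1*(b*(((b+3)+(8*z))*((z*1)*(5*9)))))*1)+0) -> ((1*(b*(((b+3)+(8*z))*((z*1)*(5*9)))))*1)
Step 2: at root: ((1*(b*(((b+3)+(8*z))*((z*1)*(5*9)))))*1) -> (1*(b*(((b+3)+(8*z))*((z*1)*(5*9))))); overall: ((1*(b*(((b+3)+(8*z))*((z*1)*(5*9)))))*1) -> (1*(b*(((b+3)+(8*z))*((z*1)*(5*9)))))
Step 3: at root: (1*(b*(((b+3)+(8*z))*((z*1)*(5*9))))) -> (b*(((b+3)+(8*z))*((z*1)*(5*9)))); overall: (1*(b*(((b+3)+(8*z))*((z*1)*(5*9))))) -> (b*(((b+3)+(8*z))*((z*1)*(5*9))))
Step 4: at RRL: (z*1) -> z; overall: (b*(((b+3)+(8*z))*((z*1)*(5*9)))) -> (b*(((b+3)+(8*z))*(z*(5*9))))
Step 5: at RRR: (5*9) -> 45; overall: (b*(((b+3)+(8*z))*(z*(5*9)))) -> (b*(((b+3)+(8*z))*(z*45)))
Fixed point: (b*(((b+3)+(8*z))*(z*45)))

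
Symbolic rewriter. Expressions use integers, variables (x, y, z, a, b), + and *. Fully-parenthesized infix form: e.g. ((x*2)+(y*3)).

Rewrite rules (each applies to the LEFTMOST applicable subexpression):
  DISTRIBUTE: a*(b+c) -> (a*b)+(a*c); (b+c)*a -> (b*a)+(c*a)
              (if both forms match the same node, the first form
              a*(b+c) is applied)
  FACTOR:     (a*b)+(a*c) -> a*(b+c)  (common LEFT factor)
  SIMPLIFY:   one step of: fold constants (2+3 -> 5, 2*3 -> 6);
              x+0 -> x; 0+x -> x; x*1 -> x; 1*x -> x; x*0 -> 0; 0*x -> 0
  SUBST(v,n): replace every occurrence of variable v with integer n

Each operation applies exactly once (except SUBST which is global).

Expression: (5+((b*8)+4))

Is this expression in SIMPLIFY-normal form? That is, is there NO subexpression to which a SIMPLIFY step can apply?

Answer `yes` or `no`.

Expression: (5+((b*8)+4))
Scanning for simplifiable subexpressions (pre-order)...
  at root: (5+((b*8)+4)) (not simplifiable)
  at R: ((b*8)+4) (not simplifiable)
  at RL: (b*8) (not simplifiable)
Result: no simplifiable subexpression found -> normal form.

Answer: yes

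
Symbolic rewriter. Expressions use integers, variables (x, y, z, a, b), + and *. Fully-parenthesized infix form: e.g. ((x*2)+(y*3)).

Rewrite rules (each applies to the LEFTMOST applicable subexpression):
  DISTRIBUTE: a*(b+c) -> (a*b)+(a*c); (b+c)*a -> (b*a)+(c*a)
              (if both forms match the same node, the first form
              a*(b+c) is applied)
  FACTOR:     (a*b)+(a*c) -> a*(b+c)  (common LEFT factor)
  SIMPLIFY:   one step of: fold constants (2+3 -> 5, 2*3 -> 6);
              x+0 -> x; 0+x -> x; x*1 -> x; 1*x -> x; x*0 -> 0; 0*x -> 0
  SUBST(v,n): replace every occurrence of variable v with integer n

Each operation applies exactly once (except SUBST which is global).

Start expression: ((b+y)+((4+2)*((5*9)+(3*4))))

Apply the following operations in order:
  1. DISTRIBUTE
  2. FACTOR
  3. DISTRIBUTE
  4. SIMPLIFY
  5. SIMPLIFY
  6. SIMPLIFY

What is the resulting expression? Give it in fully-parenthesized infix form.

Answer: ((b+y)+(270+((4+2)*(3*4))))

Derivation:
Start: ((b+y)+((4+2)*((5*9)+(3*4))))
Apply DISTRIBUTE at R (target: ((4+2)*((5*9)+(3*4)))): ((b+y)+((4+2)*((5*9)+(3*4)))) -> ((b+y)+(((4+2)*(5*9))+((4+2)*(3*4))))
Apply FACTOR at R (target: (((4+2)*(5*9))+((4+2)*(3*4)))): ((b+y)+(((4+2)*(5*9))+((4+2)*(3*4)))) -> ((b+y)+((4+2)*((5*9)+(3*4))))
Apply DISTRIBUTE at R (target: ((4+2)*((5*9)+(3*4)))): ((b+y)+((4+2)*((5*9)+(3*4)))) -> ((b+y)+(((4+2)*(5*9))+((4+2)*(3*4))))
Apply SIMPLIFY at RLL (target: (4+2)): ((b+y)+(((4+2)*(5*9))+((4+2)*(3*4)))) -> ((b+y)+((6*(5*9))+((4+2)*(3*4))))
Apply SIMPLIFY at RLR (target: (5*9)): ((b+y)+((6*(5*9))+((4+2)*(3*4)))) -> ((b+y)+((6*45)+((4+2)*(3*4))))
Apply SIMPLIFY at RL (target: (6*45)): ((b+y)+((6*45)+((4+2)*(3*4)))) -> ((b+y)+(270+((4+2)*(3*4))))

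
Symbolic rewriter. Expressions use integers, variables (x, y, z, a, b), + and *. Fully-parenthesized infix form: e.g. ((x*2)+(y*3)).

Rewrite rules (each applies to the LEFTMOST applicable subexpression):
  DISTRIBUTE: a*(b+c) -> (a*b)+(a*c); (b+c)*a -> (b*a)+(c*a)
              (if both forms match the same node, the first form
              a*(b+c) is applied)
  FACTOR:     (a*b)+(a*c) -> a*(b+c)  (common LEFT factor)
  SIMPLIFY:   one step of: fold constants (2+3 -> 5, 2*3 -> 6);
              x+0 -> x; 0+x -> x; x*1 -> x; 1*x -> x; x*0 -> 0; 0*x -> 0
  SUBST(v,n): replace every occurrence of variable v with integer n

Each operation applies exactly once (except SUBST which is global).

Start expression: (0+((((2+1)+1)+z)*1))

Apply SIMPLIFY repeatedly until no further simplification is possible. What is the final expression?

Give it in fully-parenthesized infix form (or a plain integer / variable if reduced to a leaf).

Start: (0+((((2+1)+1)+z)*1))
Step 1: at root: (0+((((2+1)+1)+z)*1)) -> ((((2+1)+1)+z)*1); overall: (0+((((2+1)+1)+z)*1)) -> ((((2+1)+1)+z)*1)
Step 2: at root: ((((2+1)+1)+z)*1) -> (((2+1)+1)+z); overall: ((((2+1)+1)+z)*1) -> (((2+1)+1)+z)
Step 3: at LL: (2+1) -> 3; overall: (((2+1)+1)+z) -> ((3+1)+z)
Step 4: at L: (3+1) -> 4; overall: ((3+1)+z) -> (4+z)
Fixed point: (4+z)

Answer: (4+z)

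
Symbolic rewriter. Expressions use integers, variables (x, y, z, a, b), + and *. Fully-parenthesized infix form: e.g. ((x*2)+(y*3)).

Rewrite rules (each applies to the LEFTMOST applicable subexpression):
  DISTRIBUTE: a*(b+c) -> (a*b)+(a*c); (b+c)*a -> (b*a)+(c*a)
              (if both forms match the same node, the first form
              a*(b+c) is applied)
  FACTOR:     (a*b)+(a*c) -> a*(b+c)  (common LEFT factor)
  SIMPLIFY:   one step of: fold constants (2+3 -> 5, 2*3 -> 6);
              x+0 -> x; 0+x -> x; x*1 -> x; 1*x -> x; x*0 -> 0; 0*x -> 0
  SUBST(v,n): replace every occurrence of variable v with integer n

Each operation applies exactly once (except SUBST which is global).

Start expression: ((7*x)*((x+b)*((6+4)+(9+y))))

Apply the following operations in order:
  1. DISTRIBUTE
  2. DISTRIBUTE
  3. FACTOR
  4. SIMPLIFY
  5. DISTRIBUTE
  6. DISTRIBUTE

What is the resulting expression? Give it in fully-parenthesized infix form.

Start: ((7*x)*((x+b)*((6+4)+(9+y))))
Apply DISTRIBUTE at R (target: ((x+b)*((6+4)+(9+y)))): ((7*x)*((x+b)*((6+4)+(9+y)))) -> ((7*x)*(((x+b)*(6+4))+((x+b)*(9+y))))
Apply DISTRIBUTE at root (target: ((7*x)*(((x+b)*(6+4))+((x+b)*(9+y))))): ((7*x)*(((x+b)*(6+4))+((x+b)*(9+y)))) -> (((7*x)*((x+b)*(6+4)))+((7*x)*((x+b)*(9+y))))
Apply FACTOR at root (target: (((7*x)*((x+b)*(6+4)))+((7*x)*((x+b)*(9+y))))): (((7*x)*((x+b)*(6+4)))+((7*x)*((x+b)*(9+y)))) -> ((7*x)*(((x+b)*(6+4))+((x+b)*(9+y))))
Apply SIMPLIFY at RLR (target: (6+4)): ((7*x)*(((x+b)*(6+4))+((x+b)*(9+y)))) -> ((7*x)*(((x+b)*10)+((x+b)*(9+y))))
Apply DISTRIBUTE at root (target: ((7*x)*(((x+b)*10)+((x+b)*(9+y))))): ((7*x)*(((x+b)*10)+((x+b)*(9+y)))) -> (((7*x)*((x+b)*10))+((7*x)*((x+b)*(9+y))))
Apply DISTRIBUTE at LR (target: ((x+b)*10)): (((7*x)*((x+b)*10))+((7*x)*((x+b)*(9+y)))) -> (((7*x)*((x*10)+(b*10)))+((7*x)*((x+b)*(9+y))))

Answer: (((7*x)*((x*10)+(b*10)))+((7*x)*((x+b)*(9+y))))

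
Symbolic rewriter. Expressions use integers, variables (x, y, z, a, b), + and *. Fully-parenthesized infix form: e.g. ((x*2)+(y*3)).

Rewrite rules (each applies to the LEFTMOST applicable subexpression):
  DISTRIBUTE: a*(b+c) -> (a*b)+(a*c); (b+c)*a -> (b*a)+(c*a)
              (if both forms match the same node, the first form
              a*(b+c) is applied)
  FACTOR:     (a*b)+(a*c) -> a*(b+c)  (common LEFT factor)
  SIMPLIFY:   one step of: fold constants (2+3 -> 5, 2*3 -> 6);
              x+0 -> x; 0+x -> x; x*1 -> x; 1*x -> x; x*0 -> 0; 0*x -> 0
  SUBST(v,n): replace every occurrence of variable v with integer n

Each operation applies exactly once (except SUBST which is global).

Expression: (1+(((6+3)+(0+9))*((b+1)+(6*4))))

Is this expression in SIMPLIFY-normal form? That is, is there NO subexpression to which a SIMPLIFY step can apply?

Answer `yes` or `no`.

Answer: no

Derivation:
Expression: (1+(((6+3)+(0+9))*((b+1)+(6*4))))
Scanning for simplifiable subexpressions (pre-order)...
  at root: (1+(((6+3)+(0+9))*((b+1)+(6*4)))) (not simplifiable)
  at R: (((6+3)+(0+9))*((b+1)+(6*4))) (not simplifiable)
  at RL: ((6+3)+(0+9)) (not simplifiable)
  at RLL: (6+3) (SIMPLIFIABLE)
  at RLR: (0+9) (SIMPLIFIABLE)
  at RR: ((b+1)+(6*4)) (not simplifiable)
  at RRL: (b+1) (not simplifiable)
  at RRR: (6*4) (SIMPLIFIABLE)
Found simplifiable subexpr at path RLL: (6+3)
One SIMPLIFY step would give: (1+((9+(0+9))*((b+1)+(6*4))))
-> NOT in normal form.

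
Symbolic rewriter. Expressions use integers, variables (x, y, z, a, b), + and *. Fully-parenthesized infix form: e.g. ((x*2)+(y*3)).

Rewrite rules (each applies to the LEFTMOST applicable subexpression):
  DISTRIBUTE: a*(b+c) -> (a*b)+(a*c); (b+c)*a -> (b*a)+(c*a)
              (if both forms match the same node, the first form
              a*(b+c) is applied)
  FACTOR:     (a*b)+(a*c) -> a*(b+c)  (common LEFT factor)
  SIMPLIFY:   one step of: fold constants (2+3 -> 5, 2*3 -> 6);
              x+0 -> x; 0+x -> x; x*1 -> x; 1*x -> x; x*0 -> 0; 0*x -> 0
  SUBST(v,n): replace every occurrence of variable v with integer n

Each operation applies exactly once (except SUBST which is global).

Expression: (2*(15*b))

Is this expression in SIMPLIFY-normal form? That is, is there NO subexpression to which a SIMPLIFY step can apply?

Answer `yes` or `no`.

Answer: yes

Derivation:
Expression: (2*(15*b))
Scanning for simplifiable subexpressions (pre-order)...
  at root: (2*(15*b)) (not simplifiable)
  at R: (15*b) (not simplifiable)
Result: no simplifiable subexpression found -> normal form.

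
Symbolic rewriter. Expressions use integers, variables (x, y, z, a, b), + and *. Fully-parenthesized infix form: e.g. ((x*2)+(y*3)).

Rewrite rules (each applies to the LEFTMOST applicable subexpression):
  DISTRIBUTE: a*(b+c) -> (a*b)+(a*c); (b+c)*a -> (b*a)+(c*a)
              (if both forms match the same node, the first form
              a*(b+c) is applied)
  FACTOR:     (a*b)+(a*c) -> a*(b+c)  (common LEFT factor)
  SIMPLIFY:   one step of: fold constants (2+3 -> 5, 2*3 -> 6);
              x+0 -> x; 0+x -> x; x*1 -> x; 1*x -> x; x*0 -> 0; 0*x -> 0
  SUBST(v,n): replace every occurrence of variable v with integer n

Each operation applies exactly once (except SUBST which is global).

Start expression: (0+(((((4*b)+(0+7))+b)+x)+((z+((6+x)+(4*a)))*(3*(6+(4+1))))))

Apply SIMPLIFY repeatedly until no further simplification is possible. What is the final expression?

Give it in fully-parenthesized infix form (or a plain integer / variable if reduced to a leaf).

Start: (0+(((((4*b)+(0+7))+b)+x)+((z+((6+x)+(4*a)))*(3*(6+(4+1))))))
Step 1: at root: (0+(((((4*b)+(0+7))+b)+x)+((z+((6+x)+(4*a)))*(3*(6+(4+1)))))) -> (((((4*b)+(0+7))+b)+x)+((z+((6+x)+(4*a)))*(3*(6+(4+1))))); overall: (0+(((((4*b)+(0+7))+b)+x)+((z+((6+x)+(4*a)))*(3*(6+(4+1)))))) -> (((((4*b)+(0+7))+b)+x)+((z+((6+x)+(4*a)))*(3*(6+(4+1)))))
Step 2: at LLLR: (0+7) -> 7; overall: (((((4*b)+(0+7))+b)+x)+((z+((6+x)+(4*a)))*(3*(6+(4+1))))) -> (((((4*b)+7)+b)+x)+((z+((6+x)+(4*a)))*(3*(6+(4+1)))))
Step 3: at RRRR: (4+1) -> 5; overall: (((((4*b)+7)+b)+x)+((z+((6+x)+(4*a)))*(3*(6+(4+1))))) -> (((((4*b)+7)+b)+x)+((z+((6+x)+(4*a)))*(3*(6+5))))
Step 4: at RRR: (6+5) -> 11; overall: (((((4*b)+7)+b)+x)+((z+((6+x)+(4*a)))*(3*(6+5)))) -> (((((4*b)+7)+b)+x)+((z+((6+x)+(4*a)))*(3*11)))
Step 5: at RR: (3*11) -> 33; overall: (((((4*b)+7)+b)+x)+((z+((6+x)+(4*a)))*(3*11))) -> (((((4*b)+7)+b)+x)+((z+((6+x)+(4*a)))*33))
Fixed point: (((((4*b)+7)+b)+x)+((z+((6+x)+(4*a)))*33))

Answer: (((((4*b)+7)+b)+x)+((z+((6+x)+(4*a)))*33))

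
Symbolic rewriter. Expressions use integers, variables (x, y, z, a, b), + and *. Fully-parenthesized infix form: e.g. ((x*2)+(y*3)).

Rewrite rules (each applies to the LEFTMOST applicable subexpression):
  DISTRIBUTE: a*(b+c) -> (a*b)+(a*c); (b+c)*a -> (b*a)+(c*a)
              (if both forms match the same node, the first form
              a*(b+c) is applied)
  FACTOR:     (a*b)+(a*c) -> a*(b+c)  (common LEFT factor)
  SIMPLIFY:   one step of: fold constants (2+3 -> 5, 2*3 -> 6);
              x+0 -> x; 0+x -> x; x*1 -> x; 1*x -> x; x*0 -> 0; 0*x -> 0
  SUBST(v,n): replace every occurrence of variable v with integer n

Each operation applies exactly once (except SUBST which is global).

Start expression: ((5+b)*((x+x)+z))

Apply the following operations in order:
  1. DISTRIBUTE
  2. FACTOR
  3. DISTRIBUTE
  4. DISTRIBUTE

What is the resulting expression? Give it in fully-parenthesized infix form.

Start: ((5+b)*((x+x)+z))
Apply DISTRIBUTE at root (target: ((5+b)*((x+x)+z))): ((5+b)*((x+x)+z)) -> (((5+b)*(x+x))+((5+b)*z))
Apply FACTOR at root (target: (((5+b)*(x+x))+((5+b)*z))): (((5+b)*(x+x))+((5+b)*z)) -> ((5+b)*((x+x)+z))
Apply DISTRIBUTE at root (target: ((5+b)*((x+x)+z))): ((5+b)*((x+x)+z)) -> (((5+b)*(x+x))+((5+b)*z))
Apply DISTRIBUTE at L (target: ((5+b)*(x+x))): (((5+b)*(x+x))+((5+b)*z)) -> ((((5+b)*x)+((5+b)*x))+((5+b)*z))

Answer: ((((5+b)*x)+((5+b)*x))+((5+b)*z))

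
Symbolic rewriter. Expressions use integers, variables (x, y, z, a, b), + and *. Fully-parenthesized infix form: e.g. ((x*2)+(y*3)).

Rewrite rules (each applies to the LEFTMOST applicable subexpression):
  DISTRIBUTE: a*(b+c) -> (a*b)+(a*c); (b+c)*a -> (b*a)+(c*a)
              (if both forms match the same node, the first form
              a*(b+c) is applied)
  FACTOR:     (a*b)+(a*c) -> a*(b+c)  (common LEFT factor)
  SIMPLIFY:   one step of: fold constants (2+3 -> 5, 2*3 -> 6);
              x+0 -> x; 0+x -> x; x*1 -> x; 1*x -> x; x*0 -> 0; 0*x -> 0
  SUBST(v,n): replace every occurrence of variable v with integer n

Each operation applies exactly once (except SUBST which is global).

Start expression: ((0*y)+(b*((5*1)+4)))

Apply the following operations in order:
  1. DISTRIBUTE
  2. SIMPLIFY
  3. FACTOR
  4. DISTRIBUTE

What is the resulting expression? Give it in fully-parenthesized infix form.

Answer: (0+((b*(5*1))+(b*4)))

Derivation:
Start: ((0*y)+(b*((5*1)+4)))
Apply DISTRIBUTE at R (target: (b*((5*1)+4))): ((0*y)+(b*((5*1)+4))) -> ((0*y)+((b*(5*1))+(b*4)))
Apply SIMPLIFY at L (target: (0*y)): ((0*y)+((b*(5*1))+(b*4))) -> (0+((b*(5*1))+(b*4)))
Apply FACTOR at R (target: ((b*(5*1))+(b*4))): (0+((b*(5*1))+(b*4))) -> (0+(b*((5*1)+4)))
Apply DISTRIBUTE at R (target: (b*((5*1)+4))): (0+(b*((5*1)+4))) -> (0+((b*(5*1))+(b*4)))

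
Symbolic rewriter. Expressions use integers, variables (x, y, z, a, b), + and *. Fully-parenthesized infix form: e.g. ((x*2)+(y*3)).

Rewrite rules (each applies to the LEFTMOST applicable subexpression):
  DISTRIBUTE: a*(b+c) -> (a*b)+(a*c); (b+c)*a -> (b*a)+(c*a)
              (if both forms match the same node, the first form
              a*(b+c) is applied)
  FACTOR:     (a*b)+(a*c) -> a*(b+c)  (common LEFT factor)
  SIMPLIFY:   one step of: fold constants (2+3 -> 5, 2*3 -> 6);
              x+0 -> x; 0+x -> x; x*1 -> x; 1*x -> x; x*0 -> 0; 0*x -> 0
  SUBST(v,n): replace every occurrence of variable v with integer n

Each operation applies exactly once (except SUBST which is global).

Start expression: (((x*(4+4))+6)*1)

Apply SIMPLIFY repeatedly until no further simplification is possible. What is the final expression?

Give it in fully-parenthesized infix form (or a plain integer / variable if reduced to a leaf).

Start: (((x*(4+4))+6)*1)
Step 1: at root: (((x*(4+4))+6)*1) -> ((x*(4+4))+6); overall: (((x*(4+4))+6)*1) -> ((x*(4+4))+6)
Step 2: at LR: (4+4) -> 8; overall: ((x*(4+4))+6) -> ((x*8)+6)
Fixed point: ((x*8)+6)

Answer: ((x*8)+6)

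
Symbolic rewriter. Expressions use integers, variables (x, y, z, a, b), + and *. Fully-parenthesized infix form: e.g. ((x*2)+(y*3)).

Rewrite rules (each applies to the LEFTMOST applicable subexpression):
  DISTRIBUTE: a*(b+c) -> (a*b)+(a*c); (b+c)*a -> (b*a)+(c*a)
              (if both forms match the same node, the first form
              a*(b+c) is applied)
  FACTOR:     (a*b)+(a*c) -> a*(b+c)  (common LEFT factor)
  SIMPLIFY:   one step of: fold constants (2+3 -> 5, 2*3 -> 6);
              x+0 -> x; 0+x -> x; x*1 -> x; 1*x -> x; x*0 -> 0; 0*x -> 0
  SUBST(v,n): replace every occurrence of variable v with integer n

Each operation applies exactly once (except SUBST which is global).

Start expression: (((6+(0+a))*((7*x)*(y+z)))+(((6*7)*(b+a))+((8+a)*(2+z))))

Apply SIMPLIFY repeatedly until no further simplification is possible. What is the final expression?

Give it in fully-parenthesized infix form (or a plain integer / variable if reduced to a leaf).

Start: (((6+(0+a))*((7*x)*(y+z)))+(((6*7)*(b+a))+((8+a)*(2+z))))
Step 1: at LLR: (0+a) -> a; overall: (((6+(0+a))*((7*x)*(y+z)))+(((6*7)*(b+a))+((8+a)*(2+z)))) -> (((6+a)*((7*x)*(y+z)))+(((6*7)*(b+a))+((8+a)*(2+z))))
Step 2: at RLL: (6*7) -> 42; overall: (((6+a)*((7*x)*(y+z)))+(((6*7)*(b+a))+((8+a)*(2+z)))) -> (((6+a)*((7*x)*(y+z)))+((42*(b+a))+((8+a)*(2+z))))
Fixed point: (((6+a)*((7*x)*(y+z)))+((42*(b+a))+((8+a)*(2+z))))

Answer: (((6+a)*((7*x)*(y+z)))+((42*(b+a))+((8+a)*(2+z))))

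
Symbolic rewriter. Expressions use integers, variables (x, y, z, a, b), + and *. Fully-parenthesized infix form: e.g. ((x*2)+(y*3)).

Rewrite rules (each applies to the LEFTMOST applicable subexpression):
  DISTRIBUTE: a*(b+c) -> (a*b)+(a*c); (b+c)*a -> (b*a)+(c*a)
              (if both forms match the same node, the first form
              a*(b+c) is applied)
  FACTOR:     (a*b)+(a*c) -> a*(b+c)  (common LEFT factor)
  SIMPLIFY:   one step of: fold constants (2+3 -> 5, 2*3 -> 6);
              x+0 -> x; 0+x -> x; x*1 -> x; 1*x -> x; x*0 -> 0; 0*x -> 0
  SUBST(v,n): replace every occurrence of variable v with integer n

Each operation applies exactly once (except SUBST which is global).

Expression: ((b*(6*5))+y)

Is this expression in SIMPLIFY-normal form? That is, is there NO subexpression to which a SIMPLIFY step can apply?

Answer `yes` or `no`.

Expression: ((b*(6*5))+y)
Scanning for simplifiable subexpressions (pre-order)...
  at root: ((b*(6*5))+y) (not simplifiable)
  at L: (b*(6*5)) (not simplifiable)
  at LR: (6*5) (SIMPLIFIABLE)
Found simplifiable subexpr at path LR: (6*5)
One SIMPLIFY step would give: ((b*30)+y)
-> NOT in normal form.

Answer: no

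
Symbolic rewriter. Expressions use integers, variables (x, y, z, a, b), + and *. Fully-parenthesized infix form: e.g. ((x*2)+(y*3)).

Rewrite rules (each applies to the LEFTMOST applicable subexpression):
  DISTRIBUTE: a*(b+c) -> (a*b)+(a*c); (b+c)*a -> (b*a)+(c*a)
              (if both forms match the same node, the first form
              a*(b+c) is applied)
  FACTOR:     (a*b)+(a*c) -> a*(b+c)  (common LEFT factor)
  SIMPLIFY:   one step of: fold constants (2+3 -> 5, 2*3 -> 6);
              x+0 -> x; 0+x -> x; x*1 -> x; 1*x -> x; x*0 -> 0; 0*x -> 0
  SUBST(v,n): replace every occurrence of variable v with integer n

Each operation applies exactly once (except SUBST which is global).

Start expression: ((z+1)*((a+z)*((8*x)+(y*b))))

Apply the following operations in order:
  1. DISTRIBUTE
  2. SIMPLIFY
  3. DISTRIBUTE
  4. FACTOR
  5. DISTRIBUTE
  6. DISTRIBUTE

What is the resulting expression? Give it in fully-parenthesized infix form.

Answer: (((z*((a+z)*(8*x)))+(z*((a+z)*(y*b))))+((a+z)*((8*x)+(y*b))))

Derivation:
Start: ((z+1)*((a+z)*((8*x)+(y*b))))
Apply DISTRIBUTE at root (target: ((z+1)*((a+z)*((8*x)+(y*b))))): ((z+1)*((a+z)*((8*x)+(y*b)))) -> ((z*((a+z)*((8*x)+(y*b))))+(1*((a+z)*((8*x)+(y*b)))))
Apply SIMPLIFY at R (target: (1*((a+z)*((8*x)+(y*b))))): ((z*((a+z)*((8*x)+(y*b))))+(1*((a+z)*((8*x)+(y*b))))) -> ((z*((a+z)*((8*x)+(y*b))))+((a+z)*((8*x)+(y*b))))
Apply DISTRIBUTE at LR (target: ((a+z)*((8*x)+(y*b)))): ((z*((a+z)*((8*x)+(y*b))))+((a+z)*((8*x)+(y*b)))) -> ((z*(((a+z)*(8*x))+((a+z)*(y*b))))+((a+z)*((8*x)+(y*b))))
Apply FACTOR at LR (target: (((a+z)*(8*x))+((a+z)*(y*b)))): ((z*(((a+z)*(8*x))+((a+z)*(y*b))))+((a+z)*((8*x)+(y*b)))) -> ((z*((a+z)*((8*x)+(y*b))))+((a+z)*((8*x)+(y*b))))
Apply DISTRIBUTE at LR (target: ((a+z)*((8*x)+(y*b)))): ((z*((a+z)*((8*x)+(y*b))))+((a+z)*((8*x)+(y*b)))) -> ((z*(((a+z)*(8*x))+((a+z)*(y*b))))+((a+z)*((8*x)+(y*b))))
Apply DISTRIBUTE at L (target: (z*(((a+z)*(8*x))+((a+z)*(y*b))))): ((z*(((a+z)*(8*x))+((a+z)*(y*b))))+((a+z)*((8*x)+(y*b)))) -> (((z*((a+z)*(8*x)))+(z*((a+z)*(y*b))))+((a+z)*((8*x)+(y*b))))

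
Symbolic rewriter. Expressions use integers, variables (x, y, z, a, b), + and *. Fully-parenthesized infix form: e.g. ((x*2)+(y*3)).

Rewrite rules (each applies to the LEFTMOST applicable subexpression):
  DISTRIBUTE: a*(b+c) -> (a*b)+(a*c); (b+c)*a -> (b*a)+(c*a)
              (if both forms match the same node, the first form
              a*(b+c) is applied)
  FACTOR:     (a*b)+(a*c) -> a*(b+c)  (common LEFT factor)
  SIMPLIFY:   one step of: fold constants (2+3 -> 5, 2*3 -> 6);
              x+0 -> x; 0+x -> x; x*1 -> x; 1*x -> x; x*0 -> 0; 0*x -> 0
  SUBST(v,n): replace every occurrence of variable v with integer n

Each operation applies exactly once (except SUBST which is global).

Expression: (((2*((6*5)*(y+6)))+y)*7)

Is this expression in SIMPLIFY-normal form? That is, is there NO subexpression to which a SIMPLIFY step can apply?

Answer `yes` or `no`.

Answer: no

Derivation:
Expression: (((2*((6*5)*(y+6)))+y)*7)
Scanning for simplifiable subexpressions (pre-order)...
  at root: (((2*((6*5)*(y+6)))+y)*7) (not simplifiable)
  at L: ((2*((6*5)*(y+6)))+y) (not simplifiable)
  at LL: (2*((6*5)*(y+6))) (not simplifiable)
  at LLR: ((6*5)*(y+6)) (not simplifiable)
  at LLRL: (6*5) (SIMPLIFIABLE)
  at LLRR: (y+6) (not simplifiable)
Found simplifiable subexpr at path LLRL: (6*5)
One SIMPLIFY step would give: (((2*(30*(y+6)))+y)*7)
-> NOT in normal form.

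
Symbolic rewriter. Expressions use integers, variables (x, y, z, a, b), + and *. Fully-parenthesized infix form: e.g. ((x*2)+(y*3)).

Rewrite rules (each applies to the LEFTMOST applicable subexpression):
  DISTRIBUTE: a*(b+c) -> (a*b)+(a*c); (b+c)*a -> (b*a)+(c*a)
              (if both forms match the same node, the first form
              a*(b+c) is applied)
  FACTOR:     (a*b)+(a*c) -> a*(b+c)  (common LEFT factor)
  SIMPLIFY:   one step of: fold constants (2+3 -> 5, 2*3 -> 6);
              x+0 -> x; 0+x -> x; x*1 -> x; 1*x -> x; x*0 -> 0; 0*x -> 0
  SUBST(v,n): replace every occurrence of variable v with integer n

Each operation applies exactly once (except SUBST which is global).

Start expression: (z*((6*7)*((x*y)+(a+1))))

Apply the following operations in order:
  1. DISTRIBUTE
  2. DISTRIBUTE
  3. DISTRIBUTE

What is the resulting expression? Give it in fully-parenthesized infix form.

Answer: ((z*((6*7)*(x*y)))+(z*(((6*7)*a)+((6*7)*1))))

Derivation:
Start: (z*((6*7)*((x*y)+(a+1))))
Apply DISTRIBUTE at R (target: ((6*7)*((x*y)+(a+1)))): (z*((6*7)*((x*y)+(a+1)))) -> (z*(((6*7)*(x*y))+((6*7)*(a+1))))
Apply DISTRIBUTE at root (target: (z*(((6*7)*(x*y))+((6*7)*(a+1))))): (z*(((6*7)*(x*y))+((6*7)*(a+1)))) -> ((z*((6*7)*(x*y)))+(z*((6*7)*(a+1))))
Apply DISTRIBUTE at RR (target: ((6*7)*(a+1))): ((z*((6*7)*(x*y)))+(z*((6*7)*(a+1)))) -> ((z*((6*7)*(x*y)))+(z*(((6*7)*a)+((6*7)*1))))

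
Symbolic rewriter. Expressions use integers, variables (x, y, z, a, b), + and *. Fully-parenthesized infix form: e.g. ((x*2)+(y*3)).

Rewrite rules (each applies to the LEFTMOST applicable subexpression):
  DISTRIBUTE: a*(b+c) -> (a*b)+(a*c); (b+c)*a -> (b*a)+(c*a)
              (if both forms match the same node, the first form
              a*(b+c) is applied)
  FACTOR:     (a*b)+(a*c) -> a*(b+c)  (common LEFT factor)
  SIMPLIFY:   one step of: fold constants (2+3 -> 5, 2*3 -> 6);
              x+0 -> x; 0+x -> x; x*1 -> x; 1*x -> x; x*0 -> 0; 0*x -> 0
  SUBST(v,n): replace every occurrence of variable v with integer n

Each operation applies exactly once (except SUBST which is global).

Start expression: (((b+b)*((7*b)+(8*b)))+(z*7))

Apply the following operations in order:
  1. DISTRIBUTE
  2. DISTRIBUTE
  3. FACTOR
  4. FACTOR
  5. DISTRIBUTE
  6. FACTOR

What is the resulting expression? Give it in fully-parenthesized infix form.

Answer: (((b*(7*(b+b)))+((b+b)*(8*b)))+(z*7))

Derivation:
Start: (((b+b)*((7*b)+(8*b)))+(z*7))
Apply DISTRIBUTE at L (target: ((b+b)*((7*b)+(8*b)))): (((b+b)*((7*b)+(8*b)))+(z*7)) -> ((((b+b)*(7*b))+((b+b)*(8*b)))+(z*7))
Apply DISTRIBUTE at LL (target: ((b+b)*(7*b))): ((((b+b)*(7*b))+((b+b)*(8*b)))+(z*7)) -> ((((b*(7*b))+(b*(7*b)))+((b+b)*(8*b)))+(z*7))
Apply FACTOR at LL (target: ((b*(7*b))+(b*(7*b)))): ((((b*(7*b))+(b*(7*b)))+((b+b)*(8*b)))+(z*7)) -> (((b*((7*b)+(7*b)))+((b+b)*(8*b)))+(z*7))
Apply FACTOR at LLR (target: ((7*b)+(7*b))): (((b*((7*b)+(7*b)))+((b+b)*(8*b)))+(z*7)) -> (((b*(7*(b+b)))+((b+b)*(8*b)))+(z*7))
Apply DISTRIBUTE at LLR (target: (7*(b+b))): (((b*(7*(b+b)))+((b+b)*(8*b)))+(z*7)) -> (((b*((7*b)+(7*b)))+((b+b)*(8*b)))+(z*7))
Apply FACTOR at LLR (target: ((7*b)+(7*b))): (((b*((7*b)+(7*b)))+((b+b)*(8*b)))+(z*7)) -> (((b*(7*(b+b)))+((b+b)*(8*b)))+(z*7))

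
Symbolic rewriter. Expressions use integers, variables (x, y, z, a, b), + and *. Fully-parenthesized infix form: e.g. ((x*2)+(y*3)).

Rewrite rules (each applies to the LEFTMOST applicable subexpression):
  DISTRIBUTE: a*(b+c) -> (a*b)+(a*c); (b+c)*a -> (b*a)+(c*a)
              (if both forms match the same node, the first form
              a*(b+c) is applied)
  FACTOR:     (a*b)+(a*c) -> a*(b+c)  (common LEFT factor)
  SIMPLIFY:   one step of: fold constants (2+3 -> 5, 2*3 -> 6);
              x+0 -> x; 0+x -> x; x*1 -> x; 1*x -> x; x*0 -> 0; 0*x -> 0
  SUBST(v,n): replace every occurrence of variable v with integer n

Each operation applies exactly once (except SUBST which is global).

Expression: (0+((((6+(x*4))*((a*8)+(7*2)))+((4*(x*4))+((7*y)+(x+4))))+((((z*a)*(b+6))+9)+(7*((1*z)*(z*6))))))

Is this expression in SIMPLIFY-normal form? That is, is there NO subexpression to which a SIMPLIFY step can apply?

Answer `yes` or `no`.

Expression: (0+((((6+(x*4))*((a*8)+(7*2)))+((4*(x*4))+((7*y)+(x+4))))+((((z*a)*(b+6))+9)+(7*((1*z)*(z*6))))))
Scanning for simplifiable subexpressions (pre-order)...
  at root: (0+((((6+(x*4))*((a*8)+(7*2)))+((4*(x*4))+((7*y)+(x+4))))+((((z*a)*(b+6))+9)+(7*((1*z)*(z*6)))))) (SIMPLIFIABLE)
  at R: ((((6+(x*4))*((a*8)+(7*2)))+((4*(x*4))+((7*y)+(x+4))))+((((z*a)*(b+6))+9)+(7*((1*z)*(z*6))))) (not simplifiable)
  at RL: (((6+(x*4))*((a*8)+(7*2)))+((4*(x*4))+((7*y)+(x+4)))) (not simplifiable)
  at RLL: ((6+(x*4))*((a*8)+(7*2))) (not simplifiable)
  at RLLL: (6+(x*4)) (not simplifiable)
  at RLLLR: (x*4) (not simplifiable)
  at RLLR: ((a*8)+(7*2)) (not simplifiable)
  at RLLRL: (a*8) (not simplifiable)
  at RLLRR: (7*2) (SIMPLIFIABLE)
  at RLR: ((4*(x*4))+((7*y)+(x+4))) (not simplifiable)
  at RLRL: (4*(x*4)) (not simplifiable)
  at RLRLR: (x*4) (not simplifiable)
  at RLRR: ((7*y)+(x+4)) (not simplifiable)
  at RLRRL: (7*y) (not simplifiable)
  at RLRRR: (x+4) (not simplifiable)
  at RR: ((((z*a)*(b+6))+9)+(7*((1*z)*(z*6)))) (not simplifiable)
  at RRL: (((z*a)*(b+6))+9) (not simplifiable)
  at RRLL: ((z*a)*(b+6)) (not simplifiable)
  at RRLLL: (z*a) (not simplifiable)
  at RRLLR: (b+6) (not simplifiable)
  at RRR: (7*((1*z)*(z*6))) (not simplifiable)
  at RRRR: ((1*z)*(z*6)) (not simplifiable)
  at RRRRL: (1*z) (SIMPLIFIABLE)
  at RRRRR: (z*6) (not simplifiable)
Found simplifiable subexpr at path root: (0+((((6+(x*4))*((a*8)+(7*2)))+((4*(x*4))+((7*y)+(x+4))))+((((z*a)*(b+6))+9)+(7*((1*z)*(z*6))))))
One SIMPLIFY step would give: ((((6+(x*4))*((a*8)+(7*2)))+((4*(x*4))+((7*y)+(x+4))))+((((z*a)*(b+6))+9)+(7*((1*z)*(z*6)))))
-> NOT in normal form.

Answer: no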